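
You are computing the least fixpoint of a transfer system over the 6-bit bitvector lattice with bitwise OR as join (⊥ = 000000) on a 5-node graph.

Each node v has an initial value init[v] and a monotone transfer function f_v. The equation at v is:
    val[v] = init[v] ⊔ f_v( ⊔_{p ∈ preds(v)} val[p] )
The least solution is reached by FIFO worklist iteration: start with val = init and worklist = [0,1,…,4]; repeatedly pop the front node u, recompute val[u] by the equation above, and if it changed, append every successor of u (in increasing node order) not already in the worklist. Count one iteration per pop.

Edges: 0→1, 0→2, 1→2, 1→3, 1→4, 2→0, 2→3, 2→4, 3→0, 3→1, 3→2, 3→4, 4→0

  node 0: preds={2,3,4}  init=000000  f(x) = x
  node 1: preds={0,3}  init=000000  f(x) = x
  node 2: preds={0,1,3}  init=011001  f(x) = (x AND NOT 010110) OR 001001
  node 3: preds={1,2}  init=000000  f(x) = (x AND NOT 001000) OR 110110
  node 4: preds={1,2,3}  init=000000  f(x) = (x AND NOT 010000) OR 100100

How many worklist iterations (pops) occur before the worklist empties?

11

Iteration log — 11 steps:
  step 1. node 0  ⊔preds=011001  new=011001  old=000000  +wl: 
  step 2. node 1  ⊔preds=011001  new=011001  old=000000  +wl: 
  step 3. node 2  ⊔preds=011001  new=011001  stable
  step 4. node 3  ⊔preds=011001  new=110111  old=000000  +wl: 0,1,2
  step 5. node 4  ⊔preds=111111  new=101111  old=000000  +wl: 
  step 6. node 0  ⊔preds=111111  new=111111  old=011001  +wl: 
  step 7. node 1  ⊔preds=111111  new=111111  old=011001  +wl: 3,4
  step 8. node 2  ⊔preds=111111  new=111001  old=011001  +wl: 0
  step 9. node 3  ⊔preds=111111  new=110111  stable
  step 10. node 4  ⊔preds=111111  new=101111  stable
  step 11. node 0  ⊔preds=111111  new=111111  stable

Least fixpoint reached:
  node 0: 111111
  node 1: 111111
  node 2: 111001
  node 3: 110111
  node 4: 101111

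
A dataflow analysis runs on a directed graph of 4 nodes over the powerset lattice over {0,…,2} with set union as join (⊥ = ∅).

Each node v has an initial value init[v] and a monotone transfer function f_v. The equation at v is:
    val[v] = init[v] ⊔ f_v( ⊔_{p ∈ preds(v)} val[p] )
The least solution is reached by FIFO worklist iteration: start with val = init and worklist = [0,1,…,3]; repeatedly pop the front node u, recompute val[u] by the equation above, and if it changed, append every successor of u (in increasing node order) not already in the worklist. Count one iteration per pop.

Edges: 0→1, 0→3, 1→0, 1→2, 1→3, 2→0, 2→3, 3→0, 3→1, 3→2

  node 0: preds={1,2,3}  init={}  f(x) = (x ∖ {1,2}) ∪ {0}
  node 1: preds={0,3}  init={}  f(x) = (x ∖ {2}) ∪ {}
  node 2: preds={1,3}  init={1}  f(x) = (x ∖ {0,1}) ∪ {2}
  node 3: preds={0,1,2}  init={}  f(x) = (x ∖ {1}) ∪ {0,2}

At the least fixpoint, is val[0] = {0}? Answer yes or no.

Trace (7 dequeues):
  [1] u=0 | in {1} | out {0} | prev {} | push {}
  [2] u=1 | in {0} | out {0} | prev {} | push {0}
  [3] u=2 | in {0} | out {1,2} | prev {1} | push {}
  [4] u=3 | in {0,1,2} | out {0,2} | prev {} | push {1,2}
  [5] u=0 | in {0,1,2} | out {0} | ==
  [6] u=1 | in {0,2} | out {0} | ==
  [7] u=2 | in {0,2} | out {1,2} | ==

Converged values:
  [0] {0}
  [1] {0}
  [2] {1,2}
  [3] {0,2}

yes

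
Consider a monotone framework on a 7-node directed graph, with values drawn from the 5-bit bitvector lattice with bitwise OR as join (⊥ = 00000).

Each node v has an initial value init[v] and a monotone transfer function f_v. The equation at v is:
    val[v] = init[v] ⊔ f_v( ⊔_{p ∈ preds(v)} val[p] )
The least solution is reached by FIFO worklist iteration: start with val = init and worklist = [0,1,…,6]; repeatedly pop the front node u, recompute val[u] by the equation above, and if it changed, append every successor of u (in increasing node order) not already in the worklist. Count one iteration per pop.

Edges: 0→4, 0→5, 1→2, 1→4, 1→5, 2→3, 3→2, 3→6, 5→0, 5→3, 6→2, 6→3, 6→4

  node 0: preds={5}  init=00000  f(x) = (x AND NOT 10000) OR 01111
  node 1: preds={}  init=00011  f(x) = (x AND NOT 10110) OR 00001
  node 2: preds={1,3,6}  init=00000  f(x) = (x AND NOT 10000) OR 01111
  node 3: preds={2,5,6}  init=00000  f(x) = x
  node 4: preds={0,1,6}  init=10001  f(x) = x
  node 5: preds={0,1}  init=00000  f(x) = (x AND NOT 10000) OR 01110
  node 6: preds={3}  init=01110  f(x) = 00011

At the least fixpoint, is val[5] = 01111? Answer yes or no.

yes

Worklist (11 pops):
  #1 pop 0: in=00000 → 01111 (was 00000); enqueue []
  #2 pop 1: in=00000 → 00011 (no change)
  #3 pop 2: in=01111 → 01111 (was 00000); enqueue []
  #4 pop 3: in=01111 → 01111 (was 00000); enqueue [2]
  #5 pop 4: in=01111 → 11111 (was 10001); enqueue []
  #6 pop 5: in=01111 → 01111 (was 00000); enqueue [0,3]
  #7 pop 6: in=01111 → 01111 (was 01110); enqueue [4]
  #8 pop 2: in=01111 → 01111 (no change)
  #9 pop 0: in=01111 → 01111 (no change)
  #10 pop 3: in=01111 → 01111 (no change)
  #11 pop 4: in=01111 → 11111 (no change)

Fixpoint:
  val[0] = 01111
  val[1] = 00011
  val[2] = 01111
  val[3] = 01111
  val[4] = 11111
  val[5] = 01111
  val[6] = 01111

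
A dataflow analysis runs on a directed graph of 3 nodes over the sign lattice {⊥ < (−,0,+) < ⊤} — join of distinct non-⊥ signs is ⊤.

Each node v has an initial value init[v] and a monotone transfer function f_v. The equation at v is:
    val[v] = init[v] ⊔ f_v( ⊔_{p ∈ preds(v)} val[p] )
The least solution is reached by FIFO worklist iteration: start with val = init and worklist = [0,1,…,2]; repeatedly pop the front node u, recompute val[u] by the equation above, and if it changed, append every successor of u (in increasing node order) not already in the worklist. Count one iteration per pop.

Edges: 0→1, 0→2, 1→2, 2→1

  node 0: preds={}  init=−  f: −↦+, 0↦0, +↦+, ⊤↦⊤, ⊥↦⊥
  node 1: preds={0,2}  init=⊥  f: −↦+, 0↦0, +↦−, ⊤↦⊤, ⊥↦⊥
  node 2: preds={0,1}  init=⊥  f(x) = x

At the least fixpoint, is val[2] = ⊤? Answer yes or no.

Iteration log — 5 steps:
  step 1. node 0  ⊔preds=⊥  new=−  stable
  step 2. node 1  ⊔preds=−  new=+  old=⊥  +wl: 
  step 3. node 2  ⊔preds=⊤  new=⊤  old=⊥  +wl: 1
  step 4. node 1  ⊔preds=⊤  new=⊤  old=+  +wl: 2
  step 5. node 2  ⊔preds=⊤  new=⊤  stable

Least fixpoint reached:
  node 0: −
  node 1: ⊤
  node 2: ⊤

yes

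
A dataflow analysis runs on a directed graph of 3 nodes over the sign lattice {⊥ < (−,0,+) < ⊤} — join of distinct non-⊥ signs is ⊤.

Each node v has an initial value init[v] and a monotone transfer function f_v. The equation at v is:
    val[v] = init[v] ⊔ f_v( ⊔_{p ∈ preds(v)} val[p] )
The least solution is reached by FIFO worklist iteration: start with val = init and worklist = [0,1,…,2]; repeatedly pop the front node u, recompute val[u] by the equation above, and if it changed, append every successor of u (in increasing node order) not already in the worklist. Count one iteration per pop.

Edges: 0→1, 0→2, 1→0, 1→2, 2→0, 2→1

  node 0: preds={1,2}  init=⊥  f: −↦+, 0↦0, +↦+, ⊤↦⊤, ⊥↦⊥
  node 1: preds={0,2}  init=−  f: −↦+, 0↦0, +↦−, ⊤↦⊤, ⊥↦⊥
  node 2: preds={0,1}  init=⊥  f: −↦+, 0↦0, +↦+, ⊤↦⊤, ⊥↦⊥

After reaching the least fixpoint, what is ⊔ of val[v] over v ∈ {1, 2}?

⊤

Trace (7 dequeues):
  [1] u=0 | in − | out + | prev ⊥ | push {}
  [2] u=1 | in + | out − | ==
  [3] u=2 | in ⊤ | out ⊤ | prev ⊥ | push {0,1}
  [4] u=0 | in ⊤ | out ⊤ | prev + | push {2}
  [5] u=1 | in ⊤ | out ⊤ | prev − | push {0}
  [6] u=2 | in ⊤ | out ⊤ | ==
  [7] u=0 | in ⊤ | out ⊤ | ==

Converged values:
  [0] ⊤
  [1] ⊤
  [2] ⊤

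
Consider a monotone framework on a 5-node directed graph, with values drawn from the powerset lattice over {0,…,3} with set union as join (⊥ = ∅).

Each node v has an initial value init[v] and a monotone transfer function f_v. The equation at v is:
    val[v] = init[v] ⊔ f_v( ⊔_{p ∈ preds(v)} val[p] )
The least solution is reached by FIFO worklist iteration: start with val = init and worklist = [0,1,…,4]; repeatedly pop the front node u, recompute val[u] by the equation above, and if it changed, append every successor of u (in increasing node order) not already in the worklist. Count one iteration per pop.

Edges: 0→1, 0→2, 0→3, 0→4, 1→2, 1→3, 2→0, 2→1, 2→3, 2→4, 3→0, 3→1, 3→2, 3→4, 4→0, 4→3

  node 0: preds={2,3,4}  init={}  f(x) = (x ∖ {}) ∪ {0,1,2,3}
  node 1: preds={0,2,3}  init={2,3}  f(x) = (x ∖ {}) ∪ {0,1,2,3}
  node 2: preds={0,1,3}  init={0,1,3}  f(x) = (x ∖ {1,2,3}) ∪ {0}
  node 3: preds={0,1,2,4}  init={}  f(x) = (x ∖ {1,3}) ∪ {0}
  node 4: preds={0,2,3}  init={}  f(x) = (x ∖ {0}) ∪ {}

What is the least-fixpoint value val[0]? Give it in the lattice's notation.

Iteration log — 9 steps:
  step 1. node 0  ⊔preds={0,1,3}  new={0,1,2,3}  old={}  +wl: 
  step 2. node 1  ⊔preds={0,1,2,3}  new={0,1,2,3}  old={2,3}  +wl: 
  step 3. node 2  ⊔preds={0,1,2,3}  new={0,1,3}  stable
  step 4. node 3  ⊔preds={0,1,2,3}  new={0,2}  old={}  +wl: 0,1,2
  step 5. node 4  ⊔preds={0,1,2,3}  new={1,2,3}  old={}  +wl: 3
  step 6. node 0  ⊔preds={0,1,2,3}  new={0,1,2,3}  stable
  step 7. node 1  ⊔preds={0,1,2,3}  new={0,1,2,3}  stable
  step 8. node 2  ⊔preds={0,1,2,3}  new={0,1,3}  stable
  step 9. node 3  ⊔preds={0,1,2,3}  new={0,2}  stable

Least fixpoint reached:
  node 0: {0,1,2,3}
  node 1: {0,1,2,3}
  node 2: {0,1,3}
  node 3: {0,2}
  node 4: {1,2,3}

{0,1,2,3}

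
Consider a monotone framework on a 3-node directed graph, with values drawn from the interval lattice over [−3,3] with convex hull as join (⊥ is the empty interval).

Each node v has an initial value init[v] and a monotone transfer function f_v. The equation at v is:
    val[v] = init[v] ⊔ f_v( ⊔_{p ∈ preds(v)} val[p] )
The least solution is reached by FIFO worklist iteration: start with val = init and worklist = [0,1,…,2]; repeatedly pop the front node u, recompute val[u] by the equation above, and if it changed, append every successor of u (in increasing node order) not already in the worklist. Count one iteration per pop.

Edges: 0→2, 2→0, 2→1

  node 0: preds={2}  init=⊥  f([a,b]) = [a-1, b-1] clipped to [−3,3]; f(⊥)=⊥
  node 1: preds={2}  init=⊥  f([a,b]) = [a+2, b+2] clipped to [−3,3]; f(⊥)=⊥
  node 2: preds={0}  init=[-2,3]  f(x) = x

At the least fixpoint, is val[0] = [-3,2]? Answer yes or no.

yes

Worklist (5 pops):
  #1 pop 0: in=[-2,3] → [-3,2] (was ⊥); enqueue []
  #2 pop 1: in=[-2,3] → [0,3] (was ⊥); enqueue []
  #3 pop 2: in=[-3,2] → [-3,3] (was [-2,3]); enqueue [0,1]
  #4 pop 0: in=[-3,3] → [-3,2] (no change)
  #5 pop 1: in=[-3,3] → [-1,3] (was [0,3]); enqueue []

Fixpoint:
  val[0] = [-3,2]
  val[1] = [-1,3]
  val[2] = [-3,3]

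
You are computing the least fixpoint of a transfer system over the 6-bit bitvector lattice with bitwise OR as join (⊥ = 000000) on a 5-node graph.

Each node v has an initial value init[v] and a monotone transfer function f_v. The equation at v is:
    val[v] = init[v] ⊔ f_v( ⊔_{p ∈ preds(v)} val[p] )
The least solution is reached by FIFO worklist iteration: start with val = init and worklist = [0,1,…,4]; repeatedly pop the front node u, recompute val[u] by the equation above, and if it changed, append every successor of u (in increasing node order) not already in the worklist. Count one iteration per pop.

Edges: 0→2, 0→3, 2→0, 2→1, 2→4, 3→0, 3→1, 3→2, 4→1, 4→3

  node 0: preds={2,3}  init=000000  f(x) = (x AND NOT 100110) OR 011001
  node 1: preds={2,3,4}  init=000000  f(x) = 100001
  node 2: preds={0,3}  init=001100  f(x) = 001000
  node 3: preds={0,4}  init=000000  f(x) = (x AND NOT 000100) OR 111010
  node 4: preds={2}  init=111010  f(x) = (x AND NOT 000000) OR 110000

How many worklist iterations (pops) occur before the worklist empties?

9

Iteration log — 9 steps:
  step 1. node 0  ⊔preds=001100  new=011001  old=000000  +wl: 
  step 2. node 1  ⊔preds=111110  new=100001  old=000000  +wl: 
  step 3. node 2  ⊔preds=011001  new=001100  stable
  step 4. node 3  ⊔preds=111011  new=111011  old=000000  +wl: 0,1,2
  step 5. node 4  ⊔preds=001100  new=111110  old=111010  +wl: 3
  step 6. node 0  ⊔preds=111111  new=011001  stable
  step 7. node 1  ⊔preds=111111  new=100001  stable
  step 8. node 2  ⊔preds=111011  new=001100  stable
  step 9. node 3  ⊔preds=111111  new=111011  stable

Least fixpoint reached:
  node 0: 011001
  node 1: 100001
  node 2: 001100
  node 3: 111011
  node 4: 111110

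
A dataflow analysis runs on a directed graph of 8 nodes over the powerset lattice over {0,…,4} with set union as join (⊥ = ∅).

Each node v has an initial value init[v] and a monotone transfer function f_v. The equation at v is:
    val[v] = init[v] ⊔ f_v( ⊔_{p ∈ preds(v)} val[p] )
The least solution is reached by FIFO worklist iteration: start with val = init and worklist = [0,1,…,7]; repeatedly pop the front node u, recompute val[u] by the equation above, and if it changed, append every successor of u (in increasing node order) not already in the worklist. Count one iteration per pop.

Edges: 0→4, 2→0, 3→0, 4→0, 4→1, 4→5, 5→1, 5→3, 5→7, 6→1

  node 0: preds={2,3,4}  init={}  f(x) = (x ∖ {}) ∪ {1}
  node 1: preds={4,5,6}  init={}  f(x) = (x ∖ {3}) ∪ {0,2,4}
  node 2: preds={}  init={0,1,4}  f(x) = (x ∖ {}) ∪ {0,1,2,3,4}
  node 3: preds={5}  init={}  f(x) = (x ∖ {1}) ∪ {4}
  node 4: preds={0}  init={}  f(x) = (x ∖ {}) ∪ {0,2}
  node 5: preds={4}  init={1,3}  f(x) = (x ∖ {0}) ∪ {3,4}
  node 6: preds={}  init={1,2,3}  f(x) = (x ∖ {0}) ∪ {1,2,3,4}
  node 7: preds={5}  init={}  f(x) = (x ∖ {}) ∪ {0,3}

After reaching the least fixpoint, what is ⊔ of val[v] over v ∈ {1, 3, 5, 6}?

Trace (15 dequeues):
  [1] u=0 | in {0,1,4} | out {0,1,4} | prev {} | push {}
  [2] u=1 | in {1,2,3} | out {0,1,2,4} | prev {} | push {}
  [3] u=2 | in {} | out {0,1,2,3,4} | prev {0,1,4} | push {0}
  [4] u=3 | in {1,3} | out {3,4} | prev {} | push {}
  [5] u=4 | in {0,1,4} | out {0,1,2,4} | prev {} | push {1}
  [6] u=5 | in {0,1,2,4} | out {1,2,3,4} | prev {1,3} | push {3}
  [7] u=6 | in {} | out {1,2,3,4} | prev {1,2,3} | push {}
  [8] u=7 | in {1,2,3,4} | out {0,1,2,3,4} | prev {} | push {}
  [9] u=0 | in {0,1,2,3,4} | out {0,1,2,3,4} | prev {0,1,4} | push {4}
  [10] u=1 | in {0,1,2,3,4} | out {0,1,2,4} | ==
  [11] u=3 | in {1,2,3,4} | out {2,3,4} | prev {3,4} | push {0}
  [12] u=4 | in {0,1,2,3,4} | out {0,1,2,3,4} | prev {0,1,2,4} | push {1,5}
  [13] u=0 | in {0,1,2,3,4} | out {0,1,2,3,4} | ==
  [14] u=1 | in {0,1,2,3,4} | out {0,1,2,4} | ==
  [15] u=5 | in {0,1,2,3,4} | out {1,2,3,4} | ==

Converged values:
  [0] {0,1,2,3,4}
  [1] {0,1,2,4}
  [2] {0,1,2,3,4}
  [3] {2,3,4}
  [4] {0,1,2,3,4}
  [5] {1,2,3,4}
  [6] {1,2,3,4}
  [7] {0,1,2,3,4}

{0,1,2,3,4}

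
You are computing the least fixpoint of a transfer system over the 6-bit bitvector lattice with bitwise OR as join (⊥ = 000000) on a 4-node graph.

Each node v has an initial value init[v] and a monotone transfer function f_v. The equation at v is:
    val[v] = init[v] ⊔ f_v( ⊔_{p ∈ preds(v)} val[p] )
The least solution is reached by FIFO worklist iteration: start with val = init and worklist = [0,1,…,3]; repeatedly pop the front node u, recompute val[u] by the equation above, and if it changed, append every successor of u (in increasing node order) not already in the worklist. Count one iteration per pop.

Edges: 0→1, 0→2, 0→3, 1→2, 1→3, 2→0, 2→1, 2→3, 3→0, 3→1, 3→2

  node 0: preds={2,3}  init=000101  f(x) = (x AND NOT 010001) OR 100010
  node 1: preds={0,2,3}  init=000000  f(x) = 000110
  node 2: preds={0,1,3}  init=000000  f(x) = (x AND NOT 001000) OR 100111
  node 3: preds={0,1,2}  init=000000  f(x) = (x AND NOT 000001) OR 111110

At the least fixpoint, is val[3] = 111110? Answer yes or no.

Worklist (10 pops):
  #1 pop 0: in=000000 → 100111 (was 000101); enqueue []
  #2 pop 1: in=100111 → 000110 (was 000000); enqueue []
  #3 pop 2: in=100111 → 100111 (was 000000); enqueue [0,1]
  #4 pop 3: in=100111 → 111110 (was 000000); enqueue [2]
  #5 pop 0: in=111111 → 101111 (was 100111); enqueue [3]
  #6 pop 1: in=111111 → 000110 (no change)
  #7 pop 2: in=111111 → 110111 (was 100111); enqueue [0,1]
  #8 pop 3: in=111111 → 111110 (no change)
  #9 pop 0: in=111111 → 101111 (no change)
  #10 pop 1: in=111111 → 000110 (no change)

Fixpoint:
  val[0] = 101111
  val[1] = 000110
  val[2] = 110111
  val[3] = 111110

yes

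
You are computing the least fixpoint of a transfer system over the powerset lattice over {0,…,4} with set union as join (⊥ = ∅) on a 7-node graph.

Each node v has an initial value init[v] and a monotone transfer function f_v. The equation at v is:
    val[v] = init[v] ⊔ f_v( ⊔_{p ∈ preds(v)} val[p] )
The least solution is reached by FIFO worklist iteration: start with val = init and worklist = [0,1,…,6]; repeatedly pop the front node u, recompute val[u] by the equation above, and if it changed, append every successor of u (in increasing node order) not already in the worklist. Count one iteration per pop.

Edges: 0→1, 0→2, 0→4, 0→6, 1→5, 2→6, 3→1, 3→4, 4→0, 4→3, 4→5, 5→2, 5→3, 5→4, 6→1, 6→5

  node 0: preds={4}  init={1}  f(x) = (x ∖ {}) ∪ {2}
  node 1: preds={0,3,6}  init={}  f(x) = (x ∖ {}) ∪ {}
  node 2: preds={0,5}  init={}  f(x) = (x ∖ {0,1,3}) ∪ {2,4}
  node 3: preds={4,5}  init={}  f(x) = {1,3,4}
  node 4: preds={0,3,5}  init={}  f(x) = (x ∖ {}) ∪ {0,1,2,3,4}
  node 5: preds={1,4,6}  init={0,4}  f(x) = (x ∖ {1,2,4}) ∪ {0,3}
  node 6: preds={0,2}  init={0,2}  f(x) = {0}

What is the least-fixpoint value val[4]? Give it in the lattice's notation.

{0,1,2,3,4}

Iteration log — 15 steps:
  step 1. node 0  ⊔preds={}  new={1,2}  old={1}  +wl: 
  step 2. node 1  ⊔preds={0,1,2}  new={0,1,2}  old={}  +wl: 
  step 3. node 2  ⊔preds={0,1,2,4}  new={2,4}  old={}  +wl: 
  step 4. node 3  ⊔preds={0,4}  new={1,3,4}  old={}  +wl: 1
  step 5. node 4  ⊔preds={0,1,2,3,4}  new={0,1,2,3,4}  old={}  +wl: 0,3
  step 6. node 5  ⊔preds={0,1,2,3,4}  new={0,3,4}  old={0,4}  +wl: 2,4
  step 7. node 6  ⊔preds={1,2,4}  new={0,2}  stable
  step 8. node 1  ⊔preds={0,1,2,3,4}  new={0,1,2,3,4}  old={0,1,2}  +wl: 5
  step 9. node 0  ⊔preds={0,1,2,3,4}  new={0,1,2,3,4}  old={1,2}  +wl: 1,6
  step 10. node 3  ⊔preds={0,1,2,3,4}  new={1,3,4}  stable
  step 11. node 2  ⊔preds={0,1,2,3,4}  new={2,4}  stable
  step 12. node 4  ⊔preds={0,1,2,3,4}  new={0,1,2,3,4}  stable
  step 13. node 5  ⊔preds={0,1,2,3,4}  new={0,3,4}  stable
  step 14. node 1  ⊔preds={0,1,2,3,4}  new={0,1,2,3,4}  stable
  step 15. node 6  ⊔preds={0,1,2,3,4}  new={0,2}  stable

Least fixpoint reached:
  node 0: {0,1,2,3,4}
  node 1: {0,1,2,3,4}
  node 2: {2,4}
  node 3: {1,3,4}
  node 4: {0,1,2,3,4}
  node 5: {0,3,4}
  node 6: {0,2}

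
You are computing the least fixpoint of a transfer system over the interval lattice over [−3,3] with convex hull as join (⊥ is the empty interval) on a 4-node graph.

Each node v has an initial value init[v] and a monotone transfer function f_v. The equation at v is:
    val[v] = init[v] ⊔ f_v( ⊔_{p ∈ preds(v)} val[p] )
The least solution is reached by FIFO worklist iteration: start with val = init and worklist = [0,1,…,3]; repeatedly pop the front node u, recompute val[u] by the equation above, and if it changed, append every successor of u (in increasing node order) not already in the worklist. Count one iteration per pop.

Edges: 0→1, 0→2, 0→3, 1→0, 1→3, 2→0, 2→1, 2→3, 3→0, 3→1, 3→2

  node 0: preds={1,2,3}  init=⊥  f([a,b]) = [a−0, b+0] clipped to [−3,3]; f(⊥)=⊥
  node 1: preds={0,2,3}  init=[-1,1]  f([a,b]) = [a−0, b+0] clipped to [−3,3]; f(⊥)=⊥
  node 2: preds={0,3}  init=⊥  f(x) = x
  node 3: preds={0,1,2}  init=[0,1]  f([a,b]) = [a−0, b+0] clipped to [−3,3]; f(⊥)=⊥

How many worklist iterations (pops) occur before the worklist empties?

Worklist (7 pops):
  #1 pop 0: in=[-1,1] → [-1,1] (was ⊥); enqueue []
  #2 pop 1: in=[-1,1] → [-1,1] (no change)
  #3 pop 2: in=[-1,1] → [-1,1] (was ⊥); enqueue [0,1]
  #4 pop 3: in=[-1,1] → [-1,1] (was [0,1]); enqueue [2]
  #5 pop 0: in=[-1,1] → [-1,1] (no change)
  #6 pop 1: in=[-1,1] → [-1,1] (no change)
  #7 pop 2: in=[-1,1] → [-1,1] (no change)

Fixpoint:
  val[0] = [-1,1]
  val[1] = [-1,1]
  val[2] = [-1,1]
  val[3] = [-1,1]

7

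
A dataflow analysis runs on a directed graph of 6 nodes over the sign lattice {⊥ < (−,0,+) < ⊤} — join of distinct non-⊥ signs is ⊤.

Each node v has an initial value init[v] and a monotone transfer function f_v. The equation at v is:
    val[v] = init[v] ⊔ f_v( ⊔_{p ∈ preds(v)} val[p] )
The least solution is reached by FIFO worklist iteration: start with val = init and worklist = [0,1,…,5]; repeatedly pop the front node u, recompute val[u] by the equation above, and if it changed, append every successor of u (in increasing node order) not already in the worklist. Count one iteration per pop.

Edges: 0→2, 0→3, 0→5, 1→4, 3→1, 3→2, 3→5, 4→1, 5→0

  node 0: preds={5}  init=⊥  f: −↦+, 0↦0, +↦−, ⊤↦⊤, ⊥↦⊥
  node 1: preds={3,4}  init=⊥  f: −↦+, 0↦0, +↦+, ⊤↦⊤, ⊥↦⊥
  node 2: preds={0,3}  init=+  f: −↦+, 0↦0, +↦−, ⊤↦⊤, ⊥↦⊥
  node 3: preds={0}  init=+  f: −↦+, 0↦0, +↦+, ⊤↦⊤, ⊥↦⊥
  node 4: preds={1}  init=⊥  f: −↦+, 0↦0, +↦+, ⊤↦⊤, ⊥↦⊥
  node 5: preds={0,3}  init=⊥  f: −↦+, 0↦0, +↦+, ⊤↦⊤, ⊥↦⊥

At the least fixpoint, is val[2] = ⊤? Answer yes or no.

Worklist (19 pops):
  #1 pop 0: in=⊥ → ⊥ (no change)
  #2 pop 1: in=+ → + (was ⊥); enqueue []
  #3 pop 2: in=+ → ⊤ (was +); enqueue []
  #4 pop 3: in=⊥ → + (no change)
  #5 pop 4: in=+ → + (was ⊥); enqueue [1]
  #6 pop 5: in=+ → + (was ⊥); enqueue [0]
  #7 pop 1: in=+ → + (no change)
  #8 pop 0: in=+ → − (was ⊥); enqueue [2,3,5]
  #9 pop 2: in=⊤ → ⊤ (no change)
  #10 pop 3: in=− → + (no change)
  #11 pop 5: in=⊤ → ⊤ (was +); enqueue [0]
  #12 pop 0: in=⊤ → ⊤ (was −); enqueue [2,3,5]
  #13 pop 2: in=⊤ → ⊤ (no change)
  #14 pop 3: in=⊤ → ⊤ (was +); enqueue [1,2]
  #15 pop 5: in=⊤ → ⊤ (no change)
  #16 pop 1: in=⊤ → ⊤ (was +); enqueue [4]
  #17 pop 2: in=⊤ → ⊤ (no change)
  #18 pop 4: in=⊤ → ⊤ (was +); enqueue [1]
  #19 pop 1: in=⊤ → ⊤ (no change)

Fixpoint:
  val[0] = ⊤
  val[1] = ⊤
  val[2] = ⊤
  val[3] = ⊤
  val[4] = ⊤
  val[5] = ⊤

yes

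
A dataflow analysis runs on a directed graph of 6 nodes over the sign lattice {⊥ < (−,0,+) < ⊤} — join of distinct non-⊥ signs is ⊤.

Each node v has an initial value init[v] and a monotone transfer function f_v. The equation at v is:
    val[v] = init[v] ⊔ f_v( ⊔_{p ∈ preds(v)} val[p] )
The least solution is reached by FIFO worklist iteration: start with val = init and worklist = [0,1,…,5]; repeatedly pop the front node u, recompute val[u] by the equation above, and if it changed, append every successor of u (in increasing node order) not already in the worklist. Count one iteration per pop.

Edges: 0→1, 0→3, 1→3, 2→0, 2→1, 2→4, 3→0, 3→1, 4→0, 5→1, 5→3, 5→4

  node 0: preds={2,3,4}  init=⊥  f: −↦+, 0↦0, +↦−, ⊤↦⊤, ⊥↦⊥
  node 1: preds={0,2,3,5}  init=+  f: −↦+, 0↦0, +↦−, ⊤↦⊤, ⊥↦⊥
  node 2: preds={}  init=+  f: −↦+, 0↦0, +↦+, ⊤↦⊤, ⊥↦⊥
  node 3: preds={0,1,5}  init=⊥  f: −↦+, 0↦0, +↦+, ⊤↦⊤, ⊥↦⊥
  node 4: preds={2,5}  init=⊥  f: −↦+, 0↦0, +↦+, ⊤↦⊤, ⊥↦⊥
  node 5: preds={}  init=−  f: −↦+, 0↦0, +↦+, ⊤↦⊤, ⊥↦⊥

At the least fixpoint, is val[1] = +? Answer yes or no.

no

Trace (9 dequeues):
  [1] u=0 | in + | out − | prev ⊥ | push {}
  [2] u=1 | in ⊤ | out ⊤ | prev + | push {}
  [3] u=2 | in ⊥ | out + | ==
  [4] u=3 | in ⊤ | out ⊤ | prev ⊥ | push {0,1}
  [5] u=4 | in ⊤ | out ⊤ | prev ⊥ | push {}
  [6] u=5 | in ⊥ | out − | ==
  [7] u=0 | in ⊤ | out ⊤ | prev − | push {3}
  [8] u=1 | in ⊤ | out ⊤ | ==
  [9] u=3 | in ⊤ | out ⊤ | ==

Converged values:
  [0] ⊤
  [1] ⊤
  [2] +
  [3] ⊤
  [4] ⊤
  [5] −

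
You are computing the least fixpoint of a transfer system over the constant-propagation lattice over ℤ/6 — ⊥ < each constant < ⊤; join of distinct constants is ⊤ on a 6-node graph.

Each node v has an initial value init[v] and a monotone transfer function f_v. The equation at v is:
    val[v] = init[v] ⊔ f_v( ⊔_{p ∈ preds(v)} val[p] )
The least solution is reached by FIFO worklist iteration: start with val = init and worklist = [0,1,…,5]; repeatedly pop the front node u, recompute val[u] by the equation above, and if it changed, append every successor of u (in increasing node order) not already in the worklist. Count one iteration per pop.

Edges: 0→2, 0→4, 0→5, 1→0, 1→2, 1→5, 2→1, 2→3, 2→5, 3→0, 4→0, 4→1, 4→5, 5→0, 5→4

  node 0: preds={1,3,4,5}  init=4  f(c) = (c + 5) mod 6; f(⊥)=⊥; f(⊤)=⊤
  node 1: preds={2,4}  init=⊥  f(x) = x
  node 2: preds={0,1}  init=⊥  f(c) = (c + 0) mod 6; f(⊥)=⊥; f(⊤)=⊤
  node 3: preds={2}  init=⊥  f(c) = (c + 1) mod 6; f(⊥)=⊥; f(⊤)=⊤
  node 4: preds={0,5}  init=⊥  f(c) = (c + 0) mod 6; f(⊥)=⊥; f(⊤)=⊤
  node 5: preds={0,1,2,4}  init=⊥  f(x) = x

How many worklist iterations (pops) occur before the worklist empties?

Iteration log — 18 steps:
  step 1. node 0  ⊔preds=⊥  new=4  stable
  step 2. node 1  ⊔preds=⊥  new=⊥  stable
  step 3. node 2  ⊔preds=4  new=4  old=⊥  +wl: 1
  step 4. node 3  ⊔preds=4  new=5  old=⊥  +wl: 0
  step 5. node 4  ⊔preds=4  new=4  old=⊥  +wl: 
  step 6. node 5  ⊔preds=4  new=4  old=⊥  +wl: 4
  step 7. node 1  ⊔preds=4  new=4  old=⊥  +wl: 2,5
  step 8. node 0  ⊔preds=⊤  new=⊤  old=4  +wl: 
  step 9. node 4  ⊔preds=⊤  new=⊤  old=4  +wl: 0,1
  step 10. node 2  ⊔preds=⊤  new=⊤  old=4  +wl: 3
  step 11. node 5  ⊔preds=⊤  new=⊤  old=4  +wl: 4
  step 12. node 0  ⊔preds=⊤  new=⊤  stable
  step 13. node 1  ⊔preds=⊤  new=⊤  old=4  +wl: 0,2,5
  step 14. node 3  ⊔preds=⊤  new=⊤  old=5  +wl: 
  step 15. node 4  ⊔preds=⊤  new=⊤  stable
  step 16. node 0  ⊔preds=⊤  new=⊤  stable
  step 17. node 2  ⊔preds=⊤  new=⊤  stable
  step 18. node 5  ⊔preds=⊤  new=⊤  stable

Least fixpoint reached:
  node 0: ⊤
  node 1: ⊤
  node 2: ⊤
  node 3: ⊤
  node 4: ⊤
  node 5: ⊤

18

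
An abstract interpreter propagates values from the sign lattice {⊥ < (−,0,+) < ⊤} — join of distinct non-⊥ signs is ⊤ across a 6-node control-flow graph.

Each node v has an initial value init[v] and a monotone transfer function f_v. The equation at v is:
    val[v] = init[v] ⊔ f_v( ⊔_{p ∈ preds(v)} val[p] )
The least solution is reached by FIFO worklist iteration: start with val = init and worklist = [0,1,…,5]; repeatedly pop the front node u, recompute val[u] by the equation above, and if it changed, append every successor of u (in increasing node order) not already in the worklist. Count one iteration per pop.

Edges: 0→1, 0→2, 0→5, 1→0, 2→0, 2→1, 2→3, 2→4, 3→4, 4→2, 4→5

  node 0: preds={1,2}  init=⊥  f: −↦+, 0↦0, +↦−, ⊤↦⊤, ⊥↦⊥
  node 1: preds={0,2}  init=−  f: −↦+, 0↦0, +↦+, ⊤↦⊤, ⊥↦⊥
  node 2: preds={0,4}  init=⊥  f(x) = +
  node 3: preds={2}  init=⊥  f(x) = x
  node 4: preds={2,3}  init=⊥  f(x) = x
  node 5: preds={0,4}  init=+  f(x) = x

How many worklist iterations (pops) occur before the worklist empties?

10

Iteration log — 10 steps:
  step 1. node 0  ⊔preds=−  new=+  old=⊥  +wl: 
  step 2. node 1  ⊔preds=+  new=⊤  old=−  +wl: 0
  step 3. node 2  ⊔preds=+  new=+  old=⊥  +wl: 1
  step 4. node 3  ⊔preds=+  new=+  old=⊥  +wl: 
  step 5. node 4  ⊔preds=+  new=+  old=⊥  +wl: 2
  step 6. node 5  ⊔preds=+  new=+  stable
  step 7. node 0  ⊔preds=⊤  new=⊤  old=+  +wl: 5
  step 8. node 1  ⊔preds=⊤  new=⊤  stable
  step 9. node 2  ⊔preds=⊤  new=+  stable
  step 10. node 5  ⊔preds=⊤  new=⊤  old=+  +wl: 

Least fixpoint reached:
  node 0: ⊤
  node 1: ⊤
  node 2: +
  node 3: +
  node 4: +
  node 5: ⊤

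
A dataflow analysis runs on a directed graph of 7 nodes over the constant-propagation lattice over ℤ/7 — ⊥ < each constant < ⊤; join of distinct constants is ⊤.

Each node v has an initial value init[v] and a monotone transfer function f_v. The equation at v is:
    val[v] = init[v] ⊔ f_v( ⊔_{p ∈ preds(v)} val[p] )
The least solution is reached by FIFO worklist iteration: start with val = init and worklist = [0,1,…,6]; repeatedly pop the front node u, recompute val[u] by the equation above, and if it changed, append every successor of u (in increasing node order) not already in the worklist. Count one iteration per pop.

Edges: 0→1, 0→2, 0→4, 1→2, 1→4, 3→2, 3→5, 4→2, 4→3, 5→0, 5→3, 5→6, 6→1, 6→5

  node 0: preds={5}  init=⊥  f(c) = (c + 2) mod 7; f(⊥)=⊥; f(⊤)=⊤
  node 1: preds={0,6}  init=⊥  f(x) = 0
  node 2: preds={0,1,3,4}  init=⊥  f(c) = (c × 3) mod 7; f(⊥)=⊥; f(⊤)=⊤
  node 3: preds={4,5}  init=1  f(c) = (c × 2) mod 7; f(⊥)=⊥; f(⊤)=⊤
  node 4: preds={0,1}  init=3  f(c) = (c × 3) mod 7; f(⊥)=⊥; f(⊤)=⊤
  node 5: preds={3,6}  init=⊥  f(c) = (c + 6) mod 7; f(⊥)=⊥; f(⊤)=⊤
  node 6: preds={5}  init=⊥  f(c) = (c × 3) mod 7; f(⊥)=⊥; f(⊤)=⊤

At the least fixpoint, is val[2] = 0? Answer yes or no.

no

Worklist (14 pops):
  #1 pop 0: in=⊥ → ⊥ (no change)
  #2 pop 1: in=⊥ → 0 (was ⊥); enqueue []
  #3 pop 2: in=⊤ → ⊤ (was ⊥); enqueue []
  #4 pop 3: in=3 → ⊤ (was 1); enqueue [2]
  #5 pop 4: in=0 → ⊤ (was 3); enqueue [3]
  #6 pop 5: in=⊤ → ⊤ (was ⊥); enqueue [0]
  #7 pop 6: in=⊤ → ⊤ (was ⊥); enqueue [1,5]
  #8 pop 2: in=⊤ → ⊤ (no change)
  #9 pop 3: in=⊤ → ⊤ (no change)
  #10 pop 0: in=⊤ → ⊤ (was ⊥); enqueue [2,4]
  #11 pop 1: in=⊤ → 0 (no change)
  #12 pop 5: in=⊤ → ⊤ (no change)
  #13 pop 2: in=⊤ → ⊤ (no change)
  #14 pop 4: in=⊤ → ⊤ (no change)

Fixpoint:
  val[0] = ⊤
  val[1] = 0
  val[2] = ⊤
  val[3] = ⊤
  val[4] = ⊤
  val[5] = ⊤
  val[6] = ⊤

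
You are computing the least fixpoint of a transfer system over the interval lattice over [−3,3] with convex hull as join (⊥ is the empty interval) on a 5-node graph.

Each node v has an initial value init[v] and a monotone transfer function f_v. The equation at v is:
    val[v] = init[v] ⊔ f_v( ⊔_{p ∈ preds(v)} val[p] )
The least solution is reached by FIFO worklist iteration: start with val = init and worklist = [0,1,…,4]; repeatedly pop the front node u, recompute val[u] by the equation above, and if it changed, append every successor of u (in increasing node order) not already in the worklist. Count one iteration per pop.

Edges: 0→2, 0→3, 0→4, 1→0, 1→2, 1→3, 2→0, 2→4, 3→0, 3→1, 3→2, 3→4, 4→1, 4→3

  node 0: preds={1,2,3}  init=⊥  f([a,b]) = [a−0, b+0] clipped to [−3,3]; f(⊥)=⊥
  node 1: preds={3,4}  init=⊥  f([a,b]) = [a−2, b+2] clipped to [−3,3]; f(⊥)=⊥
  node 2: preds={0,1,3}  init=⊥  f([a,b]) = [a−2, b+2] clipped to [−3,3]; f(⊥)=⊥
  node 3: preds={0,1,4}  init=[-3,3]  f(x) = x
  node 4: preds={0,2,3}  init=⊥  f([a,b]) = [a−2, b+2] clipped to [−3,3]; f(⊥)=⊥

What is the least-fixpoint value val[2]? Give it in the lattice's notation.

[-3,3]

Iteration log — 8 steps:
  step 1. node 0  ⊔preds=[-3,3]  new=[-3,3]  old=⊥  +wl: 
  step 2. node 1  ⊔preds=[-3,3]  new=[-3,3]  old=⊥  +wl: 0
  step 3. node 2  ⊔preds=[-3,3]  new=[-3,3]  old=⊥  +wl: 
  step 4. node 3  ⊔preds=[-3,3]  new=[-3,3]  stable
  step 5. node 4  ⊔preds=[-3,3]  new=[-3,3]  old=⊥  +wl: 1,3
  step 6. node 0  ⊔preds=[-3,3]  new=[-3,3]  stable
  step 7. node 1  ⊔preds=[-3,3]  new=[-3,3]  stable
  step 8. node 3  ⊔preds=[-3,3]  new=[-3,3]  stable

Least fixpoint reached:
  node 0: [-3,3]
  node 1: [-3,3]
  node 2: [-3,3]
  node 3: [-3,3]
  node 4: [-3,3]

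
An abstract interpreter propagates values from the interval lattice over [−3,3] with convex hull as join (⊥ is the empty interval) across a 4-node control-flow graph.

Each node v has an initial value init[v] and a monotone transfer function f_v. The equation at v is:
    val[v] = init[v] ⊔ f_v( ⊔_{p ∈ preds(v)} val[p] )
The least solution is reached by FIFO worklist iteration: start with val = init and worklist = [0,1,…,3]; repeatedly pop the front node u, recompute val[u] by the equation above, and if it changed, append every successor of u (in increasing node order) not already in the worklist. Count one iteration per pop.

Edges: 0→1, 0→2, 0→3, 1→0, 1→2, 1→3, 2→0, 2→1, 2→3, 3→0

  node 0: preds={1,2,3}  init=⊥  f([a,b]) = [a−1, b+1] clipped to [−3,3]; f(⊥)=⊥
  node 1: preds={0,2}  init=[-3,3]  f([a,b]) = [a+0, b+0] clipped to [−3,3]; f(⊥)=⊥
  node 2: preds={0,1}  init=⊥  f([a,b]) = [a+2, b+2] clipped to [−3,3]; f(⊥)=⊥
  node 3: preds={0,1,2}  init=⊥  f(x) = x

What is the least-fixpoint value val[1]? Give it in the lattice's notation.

[-3,3]

Iteration log — 6 steps:
  step 1. node 0  ⊔preds=[-3,3]  new=[-3,3]  old=⊥  +wl: 
  step 2. node 1  ⊔preds=[-3,3]  new=[-3,3]  stable
  step 3. node 2  ⊔preds=[-3,3]  new=[-1,3]  old=⊥  +wl: 0,1
  step 4. node 3  ⊔preds=[-3,3]  new=[-3,3]  old=⊥  +wl: 
  step 5. node 0  ⊔preds=[-3,3]  new=[-3,3]  stable
  step 6. node 1  ⊔preds=[-3,3]  new=[-3,3]  stable

Least fixpoint reached:
  node 0: [-3,3]
  node 1: [-3,3]
  node 2: [-1,3]
  node 3: [-3,3]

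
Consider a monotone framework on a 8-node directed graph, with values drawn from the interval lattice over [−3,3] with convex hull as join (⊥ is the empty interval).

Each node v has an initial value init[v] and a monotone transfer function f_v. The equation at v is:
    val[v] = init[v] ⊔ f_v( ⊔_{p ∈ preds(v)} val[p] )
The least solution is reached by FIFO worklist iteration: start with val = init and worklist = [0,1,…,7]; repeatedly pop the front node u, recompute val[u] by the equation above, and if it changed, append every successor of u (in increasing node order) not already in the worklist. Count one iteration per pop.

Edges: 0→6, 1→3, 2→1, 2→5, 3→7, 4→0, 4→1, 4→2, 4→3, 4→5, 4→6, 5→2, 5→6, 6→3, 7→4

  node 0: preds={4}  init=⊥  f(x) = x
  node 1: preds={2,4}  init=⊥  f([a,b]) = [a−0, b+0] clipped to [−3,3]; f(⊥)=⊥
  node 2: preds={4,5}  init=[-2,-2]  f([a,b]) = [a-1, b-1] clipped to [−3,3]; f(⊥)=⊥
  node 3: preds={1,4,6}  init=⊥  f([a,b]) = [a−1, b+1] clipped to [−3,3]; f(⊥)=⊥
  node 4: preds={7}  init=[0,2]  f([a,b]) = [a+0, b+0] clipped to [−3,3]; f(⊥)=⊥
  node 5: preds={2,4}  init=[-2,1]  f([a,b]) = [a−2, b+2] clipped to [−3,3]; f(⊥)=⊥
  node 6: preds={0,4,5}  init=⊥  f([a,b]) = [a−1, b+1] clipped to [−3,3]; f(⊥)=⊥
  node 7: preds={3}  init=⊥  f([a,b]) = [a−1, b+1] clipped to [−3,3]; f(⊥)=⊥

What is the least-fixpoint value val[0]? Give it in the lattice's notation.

Trace (18 dequeues):
  [1] u=0 | in [0,2] | out [0,2] | prev ⊥ | push {}
  [2] u=1 | in [-2,2] | out [-2,2] | prev ⊥ | push {}
  [3] u=2 | in [-2,2] | out [-3,1] | prev [-2,-2] | push {1}
  [4] u=3 | in [-2,2] | out [-3,3] | prev ⊥ | push {}
  [5] u=4 | in ⊥ | out [0,2] | ==
  [6] u=5 | in [-3,2] | out [-3,3] | prev [-2,1] | push {2}
  [7] u=6 | in [-3,3] | out [-3,3] | prev ⊥ | push {3}
  [8] u=7 | in [-3,3] | out [-3,3] | prev ⊥ | push {4}
  [9] u=1 | in [-3,2] | out [-3,2] | prev [-2,2] | push {}
  [10] u=2 | in [-3,3] | out [-3,2] | prev [-3,1] | push {1,5}
  [11] u=3 | in [-3,3] | out [-3,3] | ==
  [12] u=4 | in [-3,3] | out [-3,3] | prev [0,2] | push {0,2,3,6}
  [13] u=1 | in [-3,3] | out [-3,3] | prev [-3,2] | push {}
  [14] u=5 | in [-3,3] | out [-3,3] | ==
  [15] u=0 | in [-3,3] | out [-3,3] | prev [0,2] | push {}
  [16] u=2 | in [-3,3] | out [-3,2] | ==
  [17] u=3 | in [-3,3] | out [-3,3] | ==
  [18] u=6 | in [-3,3] | out [-3,3] | ==

Converged values:
  [0] [-3,3]
  [1] [-3,3]
  [2] [-3,2]
  [3] [-3,3]
  [4] [-3,3]
  [5] [-3,3]
  [6] [-3,3]
  [7] [-3,3]

[-3,3]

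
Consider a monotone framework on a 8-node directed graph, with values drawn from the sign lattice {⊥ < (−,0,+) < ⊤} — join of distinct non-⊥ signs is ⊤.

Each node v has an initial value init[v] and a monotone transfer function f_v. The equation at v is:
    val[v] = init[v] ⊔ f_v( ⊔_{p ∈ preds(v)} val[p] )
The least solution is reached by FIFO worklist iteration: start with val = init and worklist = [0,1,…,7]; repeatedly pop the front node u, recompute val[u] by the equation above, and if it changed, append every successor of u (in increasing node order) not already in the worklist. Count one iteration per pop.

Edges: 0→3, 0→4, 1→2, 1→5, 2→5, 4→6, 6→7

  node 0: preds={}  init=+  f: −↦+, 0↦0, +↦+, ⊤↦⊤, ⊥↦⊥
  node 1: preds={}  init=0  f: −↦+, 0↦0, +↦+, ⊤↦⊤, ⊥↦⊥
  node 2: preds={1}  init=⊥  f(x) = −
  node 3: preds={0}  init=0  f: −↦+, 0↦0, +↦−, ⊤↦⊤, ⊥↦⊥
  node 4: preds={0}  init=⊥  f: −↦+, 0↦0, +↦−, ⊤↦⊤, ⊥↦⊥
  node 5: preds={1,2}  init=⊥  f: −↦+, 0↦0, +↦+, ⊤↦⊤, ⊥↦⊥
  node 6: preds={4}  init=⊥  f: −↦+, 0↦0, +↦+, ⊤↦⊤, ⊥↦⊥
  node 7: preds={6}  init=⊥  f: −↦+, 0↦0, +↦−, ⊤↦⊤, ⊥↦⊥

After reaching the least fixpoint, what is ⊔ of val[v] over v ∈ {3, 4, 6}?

Iteration log — 8 steps:
  step 1. node 0  ⊔preds=⊥  new=+  stable
  step 2. node 1  ⊔preds=⊥  new=0  stable
  step 3. node 2  ⊔preds=0  new=−  old=⊥  +wl: 
  step 4. node 3  ⊔preds=+  new=⊤  old=0  +wl: 
  step 5. node 4  ⊔preds=+  new=−  old=⊥  +wl: 
  step 6. node 5  ⊔preds=⊤  new=⊤  old=⊥  +wl: 
  step 7. node 6  ⊔preds=−  new=+  old=⊥  +wl: 
  step 8. node 7  ⊔preds=+  new=−  old=⊥  +wl: 

Least fixpoint reached:
  node 0: +
  node 1: 0
  node 2: −
  node 3: ⊤
  node 4: −
  node 5: ⊤
  node 6: +
  node 7: −

⊤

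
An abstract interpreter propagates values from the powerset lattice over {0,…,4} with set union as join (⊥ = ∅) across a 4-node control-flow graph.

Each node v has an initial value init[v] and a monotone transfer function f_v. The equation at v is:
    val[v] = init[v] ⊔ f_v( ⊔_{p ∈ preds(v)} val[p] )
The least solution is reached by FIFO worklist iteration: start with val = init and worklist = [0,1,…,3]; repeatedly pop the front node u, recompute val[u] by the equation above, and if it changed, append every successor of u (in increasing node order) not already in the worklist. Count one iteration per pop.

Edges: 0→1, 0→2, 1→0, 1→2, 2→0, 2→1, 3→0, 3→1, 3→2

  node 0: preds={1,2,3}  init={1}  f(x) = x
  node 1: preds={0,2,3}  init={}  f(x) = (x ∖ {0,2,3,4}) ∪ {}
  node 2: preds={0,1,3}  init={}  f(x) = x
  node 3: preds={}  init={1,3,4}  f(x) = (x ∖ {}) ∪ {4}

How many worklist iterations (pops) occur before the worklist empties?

Trace (6 dequeues):
  [1] u=0 | in {1,3,4} | out {1,3,4} | prev {1} | push {}
  [2] u=1 | in {1,3,4} | out {1} | prev {} | push {0}
  [3] u=2 | in {1,3,4} | out {1,3,4} | prev {} | push {1}
  [4] u=3 | in {} | out {1,3,4} | ==
  [5] u=0 | in {1,3,4} | out {1,3,4} | ==
  [6] u=1 | in {1,3,4} | out {1} | ==

Converged values:
  [0] {1,3,4}
  [1] {1}
  [2] {1,3,4}
  [3] {1,3,4}

6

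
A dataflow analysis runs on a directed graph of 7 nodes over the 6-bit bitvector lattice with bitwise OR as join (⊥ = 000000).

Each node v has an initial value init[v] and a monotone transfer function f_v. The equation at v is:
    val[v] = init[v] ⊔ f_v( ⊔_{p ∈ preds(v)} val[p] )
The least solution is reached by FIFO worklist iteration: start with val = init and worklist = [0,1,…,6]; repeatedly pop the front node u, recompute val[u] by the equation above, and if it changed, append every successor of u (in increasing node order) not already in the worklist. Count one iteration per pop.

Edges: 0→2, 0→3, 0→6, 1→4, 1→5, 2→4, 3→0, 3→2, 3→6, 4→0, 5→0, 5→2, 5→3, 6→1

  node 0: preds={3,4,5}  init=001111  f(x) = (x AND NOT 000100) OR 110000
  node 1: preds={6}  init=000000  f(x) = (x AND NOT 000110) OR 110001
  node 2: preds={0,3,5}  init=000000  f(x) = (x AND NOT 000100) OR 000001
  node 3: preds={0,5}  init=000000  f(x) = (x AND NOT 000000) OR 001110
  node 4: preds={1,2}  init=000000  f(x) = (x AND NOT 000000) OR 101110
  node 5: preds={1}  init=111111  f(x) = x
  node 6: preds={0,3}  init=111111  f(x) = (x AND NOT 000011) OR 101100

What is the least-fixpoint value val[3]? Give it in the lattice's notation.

Trace (9 dequeues):
  [1] u=0 | in 111111 | out 111111 | prev 001111 | push {}
  [2] u=1 | in 111111 | out 111001 | prev 000000 | push {}
  [3] u=2 | in 111111 | out 111011 | prev 000000 | push {}
  [4] u=3 | in 111111 | out 111111 | prev 000000 | push {0,2}
  [5] u=4 | in 111011 | out 111111 | prev 000000 | push {}
  [6] u=5 | in 111001 | out 111111 | ==
  [7] u=6 | in 111111 | out 111111 | ==
  [8] u=0 | in 111111 | out 111111 | ==
  [9] u=2 | in 111111 | out 111011 | ==

Converged values:
  [0] 111111
  [1] 111001
  [2] 111011
  [3] 111111
  [4] 111111
  [5] 111111
  [6] 111111

111111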